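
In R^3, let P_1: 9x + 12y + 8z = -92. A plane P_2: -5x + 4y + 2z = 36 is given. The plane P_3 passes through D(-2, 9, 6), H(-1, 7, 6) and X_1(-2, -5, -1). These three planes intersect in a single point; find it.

(-8, 1, -4)

DH = (1, -2, 0), DX_1 = (0, -14, -7); a normal to P_3 is DH × DX_1 = (14, 7, -14).
Using D: P_3 has equation 14x + 7y - 14z = -49.
Solving the 3×3 linear system 9x + 12y + 8z = -92, -5x + 4y + 2z = 36, 14x + 7y - 14z = -49 (e.g. by elimination or Cramer's rule, determinant = -1862) gives (-8, 1, -4).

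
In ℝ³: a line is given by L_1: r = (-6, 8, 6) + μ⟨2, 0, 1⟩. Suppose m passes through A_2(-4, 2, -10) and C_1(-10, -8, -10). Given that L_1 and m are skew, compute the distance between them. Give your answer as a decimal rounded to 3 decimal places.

A direction vector for m is C_1 − A_2 = (-6, -10, 0).
Common perpendicular direction n = (2, 0, 1) × (-6, -10, 0) = (10, -6, -20).
With w = (-4, 2, -10) − (-6, 8, 6) = (2, -6, -16), w · n = 376.
Distance = |w · n| / |n| = |376| / √536 ≈ 16.241.

16.241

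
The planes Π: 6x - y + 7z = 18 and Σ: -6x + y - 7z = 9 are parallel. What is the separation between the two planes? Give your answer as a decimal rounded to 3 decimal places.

Rescale Σ by 1/(-1): 6x - y + 7z = -9. Then distance = |18 − (-9)| / √86 ≈ 2.911.

2.911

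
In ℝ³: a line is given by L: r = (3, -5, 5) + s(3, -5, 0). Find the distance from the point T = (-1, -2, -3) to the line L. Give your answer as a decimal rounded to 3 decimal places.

8.219

Taking (3, -5, 5) on L with direction v = (3, -5, 0): w = T − (3, -5, 5) = (-4, 3, -8), and w × v = (-40, -24, 11).
Distance = |w × v| / |v| = √2297 / √34 ≈ 8.219.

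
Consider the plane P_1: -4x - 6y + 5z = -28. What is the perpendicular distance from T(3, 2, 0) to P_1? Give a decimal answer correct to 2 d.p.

n·T − d = (-4)·(3) + (-6)·(2) + (5)·(0) − (-28) = 4; |n| = √77.
Distance = |4| / √77 = 4/√77 ≈ 0.46.

0.46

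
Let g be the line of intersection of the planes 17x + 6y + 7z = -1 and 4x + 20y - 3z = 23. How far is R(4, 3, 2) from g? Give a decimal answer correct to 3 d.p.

Direction of g: (17, 6, 7) × (4, 20, -3) = (-158, 79, 316).
A point on g: solving the two plane equations with x = -2 gives (-2, 2, 3).
Taking (-2, 2, 3) on g with direction v = (-158, 79, 316): w = R − (-2, 2, 3) = (6, 1, -1), and w × v = (395, -1738, 632).
Distance = |w × v| / |v| = √3576093 / √131061 ≈ 5.224.

5.224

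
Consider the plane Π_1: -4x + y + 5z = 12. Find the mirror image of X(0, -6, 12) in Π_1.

λ = (n·X − d)/|n|² = (54 − 12)/42 = 1.
Reflection = X − 2λn = (0, -6, 12) − 2·(-4, 1, 5) = (8, -8, 2).

(8, -8, 2)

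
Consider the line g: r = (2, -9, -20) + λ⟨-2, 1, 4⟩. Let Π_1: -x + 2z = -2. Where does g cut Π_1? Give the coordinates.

(-6, -5, -4)

Substitute r = (2, -9, -20) + t(-2, 1, 4) into the plane: -42 + 10t = -2, so t = 4.
Intersection: (2, -9, -20) + 4·(-2, 1, 4) = (-6, -5, -4).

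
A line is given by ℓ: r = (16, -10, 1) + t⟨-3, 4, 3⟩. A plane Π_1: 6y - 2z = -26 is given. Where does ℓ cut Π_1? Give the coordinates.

Substitute r = (16, -10, 1) + t(-3, 4, 3) into the plane: -62 + 18t = -26, so t = 2.
Intersection: (16, -10, 1) + 2·(-3, 4, 3) = (10, -2, 7).

(10, -2, 7)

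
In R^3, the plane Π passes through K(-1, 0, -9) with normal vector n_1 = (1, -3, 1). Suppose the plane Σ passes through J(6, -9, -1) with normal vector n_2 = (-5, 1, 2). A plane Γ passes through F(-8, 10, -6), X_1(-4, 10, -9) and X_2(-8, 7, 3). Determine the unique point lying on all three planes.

Π: n_1·r = n_1·K gives x - 3y + z = -10.
Σ: n_2·r = n_2·J gives -5x + y + 2z = -41.
FX_1 = (4, 0, -3), FX_2 = (0, -3, 9); a normal to Γ is FX_1 × FX_2 = (-9, -36, -12).
Using F: Γ has equation -9x - 36y - 12z = -216.
Solving the 3×3 linear system x - 3y + z = -10, -5x + y + 2z = -41, -9x - 36y - 12z = -216 (e.g. by elimination or Cramer's rule, determinant = 483) gives (8, 5, -3).

(8, 5, -3)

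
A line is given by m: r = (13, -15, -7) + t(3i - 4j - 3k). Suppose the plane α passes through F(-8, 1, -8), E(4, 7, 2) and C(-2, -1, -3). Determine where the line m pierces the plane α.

(4, -3, 2)

FE = (12, 6, 10), FC = (6, -2, 5); a normal to α is FE × FC = (50, 0, -60).
Using F: α has equation 50x - 60z = 80.
Substitute r = (13, -15, -7) + t(3, -4, -3) into the plane: 1070 + 330t = 80, so t = -3.
Intersection: (13, -15, -7) + (-3)·(3, -4, -3) = (4, -3, 2).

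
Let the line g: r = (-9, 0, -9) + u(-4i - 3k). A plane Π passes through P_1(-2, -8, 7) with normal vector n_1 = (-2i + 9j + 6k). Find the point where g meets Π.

Π: n_1·r = n_1·P_1 gives -2x + 9y + 6z = -26.
Substitute r = (-9, 0, -9) + t(-4, 0, -3) into the plane: -36 + (-10)t = -26, so t = -1.
Intersection: (-9, 0, -9) + (-1)·(-4, 0, -3) = (-5, 0, -6).

(-5, 0, -6)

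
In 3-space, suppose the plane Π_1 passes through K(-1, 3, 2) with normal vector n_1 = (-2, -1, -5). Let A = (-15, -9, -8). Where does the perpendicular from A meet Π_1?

(-9, -6, 7)

Π_1: n_1·r = n_1·K gives -2x - y - 5z = -11.
Foot = A − λn with λ = (n·A − d)/|n|² = (79 − (-11))/30 = 3.
Foot = (-15, -9, -8) − 3·(-2, -1, -5) = (-9, -6, 7).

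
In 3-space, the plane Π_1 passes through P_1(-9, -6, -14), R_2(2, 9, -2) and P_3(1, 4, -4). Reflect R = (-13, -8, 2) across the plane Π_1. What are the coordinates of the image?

P_1R_2 = (11, 15, 12), P_1P_3 = (10, 10, 10); a normal to Π_1 is P_1R_2 × P_1P_3 = (30, 10, -40).
Using P_1: Π_1 has equation 30x + 10y - 40z = 230.
λ = (n·R − d)/|n|² = (-550 − 230)/2600 = -3/10.
Reflection = R − 2λn = (-13, -8, 2) − (-3/5)·(30, 10, -40) = (5, -2, -22).

(5, -2, -22)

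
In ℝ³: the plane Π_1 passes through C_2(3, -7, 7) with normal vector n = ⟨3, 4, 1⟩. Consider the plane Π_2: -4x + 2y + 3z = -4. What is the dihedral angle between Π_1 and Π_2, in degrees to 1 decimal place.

87.9

Π_1: n·r = n·C_2 gives 3x + 4y + z = -12.
cos θ = |n₁·n₂| / (|n₁||n₂|) = |-1| / (√26 · √29).
θ = arccos(0.03642) ≈ 87.9°.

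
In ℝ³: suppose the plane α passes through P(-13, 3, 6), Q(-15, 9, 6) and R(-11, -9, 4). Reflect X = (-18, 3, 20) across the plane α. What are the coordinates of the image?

(0, 9, 2)

PQ = (-2, 6, 0), PR = (2, -12, -2); a normal to α is PQ × PR = (-12, -4, 12).
Using P: α has equation -12x - 4y + 12z = 216.
λ = (n·X − d)/|n|² = (444 − 216)/304 = 3/4.
Reflection = X − 2λn = (-18, 3, 20) − (3/2)·(-12, -4, 12) = (0, 9, 2).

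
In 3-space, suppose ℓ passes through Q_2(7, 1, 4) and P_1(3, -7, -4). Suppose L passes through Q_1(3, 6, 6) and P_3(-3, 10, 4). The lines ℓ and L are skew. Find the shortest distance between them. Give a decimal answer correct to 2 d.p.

A direction vector for ℓ is P_1 − Q_2 = (-4, -8, -8).
A direction vector for L is P_3 − Q_1 = (-6, 4, -2).
Common perpendicular direction n = (-4, -8, -8) × (-6, 4, -2) = (48, 40, -64).
With w = (3, 6, 6) − (7, 1, 4) = (-4, 5, 2), w · n = -120.
Distance = |w · n| / |n| = |-120| / √8000 ≈ 1.34.

1.34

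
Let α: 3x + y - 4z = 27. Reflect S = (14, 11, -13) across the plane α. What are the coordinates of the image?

λ = (n·S − d)/|n|² = (105 − 27)/26 = 3.
Reflection = S − 2λn = (14, 11, -13) − 6·(3, 1, -4) = (-4, 5, 11).

(-4, 5, 11)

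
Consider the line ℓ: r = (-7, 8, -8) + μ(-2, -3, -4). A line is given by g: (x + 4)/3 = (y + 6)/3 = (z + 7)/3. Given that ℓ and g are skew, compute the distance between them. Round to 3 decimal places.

g has direction (3, 3, 3) through (-4, -6, -7).
Common perpendicular direction n = (-2, -3, -4) × (3, 3, 3) = (3, -6, 3).
With w = (-4, -6, -7) − (-7, 8, -8) = (3, -14, 1), w · n = 96.
Distance = |w · n| / |n| = |96| / √54 ≈ 13.064.

13.064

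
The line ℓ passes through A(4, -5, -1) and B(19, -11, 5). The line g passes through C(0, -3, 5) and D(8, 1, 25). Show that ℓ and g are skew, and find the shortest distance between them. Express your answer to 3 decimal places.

2.325

A direction vector for ℓ is B − A = (15, -6, 6).
A direction vector for g is D − C = (8, 4, 20).
Common perpendicular direction n = (15, -6, 6) × (8, 4, 20) = (-144, -252, 108).
With w = (0, -3, 5) − (4, -5, -1) = (-4, 2, 6), w · n = 720.
Since n ≠ 0 the lines are not parallel, and w · n = 720 ≠ 0 so they do not intersect; hence they are skew.
Distance = |w · n| / |n| = |720| / √95904 ≈ 2.325.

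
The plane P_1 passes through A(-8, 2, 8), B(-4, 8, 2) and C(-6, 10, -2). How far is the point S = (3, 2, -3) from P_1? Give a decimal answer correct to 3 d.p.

9.659

AB = (4, 6, -6), AC = (2, 8, -10); a normal to P_1 is AB × AC = (-12, 28, 20).
Using A: P_1 has equation -12x + 28y + 20z = 312.
n·S − d = (-12)·(3) + (28)·(2) + (20)·(-3) − 312 = -352; |n| = √1328.
Distance = |-352| / √1328 = 352/√1328 ≈ 9.659.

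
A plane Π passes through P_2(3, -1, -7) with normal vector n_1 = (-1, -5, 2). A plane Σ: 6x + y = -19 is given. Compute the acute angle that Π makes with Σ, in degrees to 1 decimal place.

Π: n_1·r = n_1·P_2 gives -x - 5y + 2z = -12.
cos θ = |n₁·n₂| / (|n₁||n₂|) = |-11| / (√30 · √37).
θ = arccos(0.33017) ≈ 70.7°.

70.7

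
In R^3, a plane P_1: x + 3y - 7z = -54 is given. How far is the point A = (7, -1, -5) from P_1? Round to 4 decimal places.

12.1076

n·A − d = (1)·(7) + (3)·(-1) + (-7)·(-5) − (-54) = 93; |n| = √59.
Distance = |93| / √59 = 93/√59 ≈ 12.1076.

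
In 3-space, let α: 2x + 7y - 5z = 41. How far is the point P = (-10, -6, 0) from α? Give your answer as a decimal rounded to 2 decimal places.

11.66

n·P − d = (2)·(-10) + (7)·(-6) + (-5)·(0) − 41 = -103; |n| = √78.
Distance = |-103| / √78 = 103/√78 ≈ 11.66.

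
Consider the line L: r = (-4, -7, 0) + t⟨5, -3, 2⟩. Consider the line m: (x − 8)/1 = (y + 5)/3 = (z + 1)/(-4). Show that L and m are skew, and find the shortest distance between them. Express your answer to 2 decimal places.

m has direction (1, 3, -4) through (8, -5, -1).
Common perpendicular direction n = (5, -3, 2) × (1, 3, -4) = (6, 22, 18).
With w = (8, -5, -1) − (-4, -7, 0) = (12, 2, -1), w · n = 98.
Since n ≠ 0 the lines are not parallel, and w · n = 98 ≠ 0 so they do not intersect; hence they are skew.
Distance = |w · n| / |n| = |98| / √844 ≈ 3.37.

3.37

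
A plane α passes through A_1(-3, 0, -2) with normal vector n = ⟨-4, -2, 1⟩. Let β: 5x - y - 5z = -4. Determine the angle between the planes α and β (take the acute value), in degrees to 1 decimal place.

α: n·r = n·A_1 gives -4x - 2y + z = 10.
cos θ = |n₁·n₂| / (|n₁||n₂|) = |-23| / (√21 · √51).
θ = arccos(0.70280) ≈ 45.3°.

45.3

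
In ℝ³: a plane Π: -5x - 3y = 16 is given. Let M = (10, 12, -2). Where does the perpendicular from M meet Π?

Foot = M − λn with λ = (n·M − d)/|n|² = (-86 − 16)/34 = -3.
Foot = (10, 12, -2) − (-3)·(-5, -3, 0) = (-5, 3, -2).

(-5, 3, -2)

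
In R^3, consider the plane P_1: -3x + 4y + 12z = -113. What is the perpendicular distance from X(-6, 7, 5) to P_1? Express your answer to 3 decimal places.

n·X − d = (-3)·(-6) + (4)·(7) + (12)·(5) − (-113) = 219; |n| = √169.
Distance = |219| / √169 = 219/√169 ≈ 16.846.

16.846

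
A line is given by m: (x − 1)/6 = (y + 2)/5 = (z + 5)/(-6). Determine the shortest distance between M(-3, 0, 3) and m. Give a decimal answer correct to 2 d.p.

m has direction (6, 5, -6) through (1, -2, -5).
Taking (1, -2, -5) on m with direction v = (6, 5, -6): w = M − (1, -2, -5) = (-4, 2, 8), and w × v = (-52, 24, -32).
Distance = |w × v| / |v| = √4304 / √97 ≈ 6.66.

6.66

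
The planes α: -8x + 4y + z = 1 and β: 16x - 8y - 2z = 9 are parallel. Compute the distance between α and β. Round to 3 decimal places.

Rescale β by 1/(-2): -8x + 4y + z = -9/2. Then distance = |1 − (-9/2)| / √81 ≈ 0.611.

0.611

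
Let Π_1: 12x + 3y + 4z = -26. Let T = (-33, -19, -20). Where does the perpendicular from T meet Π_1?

(3, -10, -8)

Foot = T − λn with λ = (n·T − d)/|n|² = (-533 − (-26))/169 = -3.
Foot = (-33, -19, -20) − (-3)·(12, 3, 4) = (3, -10, -8).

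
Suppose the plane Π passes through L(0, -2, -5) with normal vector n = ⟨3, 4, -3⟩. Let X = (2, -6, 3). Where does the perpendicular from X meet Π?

Π: n·r = n·L gives 3x + 4y - 3z = 7.
Foot = X − λn with λ = (n·X − d)/|n|² = (-27 − 7)/34 = -1.
Foot = (2, -6, 3) − (-1)·(3, 4, -3) = (5, -2, 0).

(5, -2, 0)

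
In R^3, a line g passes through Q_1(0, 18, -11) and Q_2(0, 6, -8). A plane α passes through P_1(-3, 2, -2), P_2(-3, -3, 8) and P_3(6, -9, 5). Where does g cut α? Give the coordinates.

(0, 2, -7)

A direction vector for g is Q_2 − Q_1 = (0, -12, 3).
P_1P_2 = (0, -5, 10), P_1P_3 = (9, -11, 7); a normal to α is P_1P_2 × P_1P_3 = (75, 90, 45).
Using P_1: α has equation 75x + 90y + 45z = -135.
Substitute r = (0, 18, -11) + t(0, -12, 3) into the plane: 1125 + (-945)t = -135, so t = 4/3.
Intersection: (0, 18, -11) + (4/3)·(0, -12, 3) = (0, 2, -7).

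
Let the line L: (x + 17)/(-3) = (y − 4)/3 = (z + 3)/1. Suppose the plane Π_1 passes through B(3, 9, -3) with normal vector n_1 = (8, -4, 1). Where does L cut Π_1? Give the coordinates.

(-5, -8, -7)

L has direction (-3, 3, 1) through (-17, 4, -3).
Π_1: n_1·r = n_1·B gives 8x - 4y + z = -15.
Substitute r = (-17, 4, -3) + t(-3, 3, 1) into the plane: -155 + (-35)t = -15, so t = -4.
Intersection: (-17, 4, -3) + (-4)·(-3, 3, 1) = (-5, -8, -7).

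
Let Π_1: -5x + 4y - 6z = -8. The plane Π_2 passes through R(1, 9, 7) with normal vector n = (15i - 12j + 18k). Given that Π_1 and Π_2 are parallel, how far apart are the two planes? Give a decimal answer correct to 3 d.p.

Π_2: n·r = n·R gives 15x - 12y + 18z = 33.
Rescale Π_2 by 1/(-3): -5x + 4y - 6z = -11. Then distance = |-8 − (-11)| / √77 ≈ 0.342.

0.342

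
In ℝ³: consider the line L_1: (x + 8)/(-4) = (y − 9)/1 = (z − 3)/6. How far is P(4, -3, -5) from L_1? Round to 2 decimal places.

11.49

L_1 has direction (-4, 1, 6) through (-8, 9, 3).
Taking (-8, 9, 3) on L_1 with direction v = (-4, 1, 6): w = P − (-8, 9, 3) = (12, -12, -8), and w × v = (-64, -40, -36).
Distance = |w × v| / |v| = √6992 / √53 ≈ 11.49.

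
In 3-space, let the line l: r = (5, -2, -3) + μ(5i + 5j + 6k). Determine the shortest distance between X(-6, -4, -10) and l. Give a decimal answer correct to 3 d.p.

6.393

Taking (5, -2, -3) on l with direction v = (5, 5, 6): w = X − (5, -2, -3) = (-11, -2, -7), and w × v = (23, 31, -45).
Distance = |w × v| / |v| = √3515 / √86 ≈ 6.393.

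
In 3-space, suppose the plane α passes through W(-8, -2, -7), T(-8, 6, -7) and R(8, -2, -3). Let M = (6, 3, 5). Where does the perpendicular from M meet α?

WT = (0, 8, 0), WR = (16, 0, 4); a normal to α is WT × WR = (32, 0, -128).
Using W: α has equation 32x - 128z = 640.
Foot = M − λn with λ = (n·M − d)/|n|² = (-448 − 640)/17408 = -1/16.
Foot = (6, 3, 5) − (-1/16)·(32, 0, -128) = (8, 3, -3).

(8, 3, -3)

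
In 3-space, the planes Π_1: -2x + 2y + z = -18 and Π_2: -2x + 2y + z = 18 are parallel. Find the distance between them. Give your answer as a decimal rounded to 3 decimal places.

Same normal n = (-2, 2, 1) with |n| = √9; distance = |-18 − 18| / |n| = 36/√9 ≈ 12.000.

12.000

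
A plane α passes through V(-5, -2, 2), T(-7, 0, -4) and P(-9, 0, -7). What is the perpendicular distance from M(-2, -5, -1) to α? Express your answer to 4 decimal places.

5.1168

VT = (-2, 2, -6), VP = (-4, 2, -9); a normal to α is VT × VP = (-6, 6, 4).
Using V: α has equation -6x + 6y + 4z = 26.
n·M − d = (-6)·(-2) + (6)·(-5) + (4)·(-1) − 26 = -48; |n| = √88.
Distance = |-48| / √88 = 48/√88 ≈ 5.1168.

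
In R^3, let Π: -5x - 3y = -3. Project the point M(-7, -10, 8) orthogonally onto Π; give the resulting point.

(3, -4, 8)

Foot = M − λn with λ = (n·M − d)/|n|² = (65 − (-3))/34 = 2.
Foot = (-7, -10, 8) − 2·(-5, -3, 0) = (3, -4, 8).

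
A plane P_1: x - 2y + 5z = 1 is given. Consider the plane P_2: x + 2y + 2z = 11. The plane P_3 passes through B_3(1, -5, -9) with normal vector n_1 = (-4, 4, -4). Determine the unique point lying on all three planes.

(-1, 4, 2)

P_3: n_1·r = n_1·B_3 gives -4x + 4y - 4z = 12.
Solving the 3×3 linear system x - 2y + 5z = 1, x + 2y + 2z = 11, -4x + 4y - 4z = 12 (e.g. by elimination or Cramer's rule, determinant = 52) gives (-1, 4, 2).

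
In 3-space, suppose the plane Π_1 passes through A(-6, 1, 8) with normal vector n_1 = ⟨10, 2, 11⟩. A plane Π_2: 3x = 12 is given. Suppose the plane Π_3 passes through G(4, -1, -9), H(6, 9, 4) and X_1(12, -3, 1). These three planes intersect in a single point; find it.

(4, 6, -2)

Π_1: n_1·r = n_1·A gives 10x + 2y + 11z = 30.
GH = (2, 10, 13), GX_1 = (8, -2, 10); a normal to Π_3 is GH × GX_1 = (126, 84, -84).
Using G: Π_3 has equation 126x + 84y - 84z = 1176.
Solving the 3×3 linear system 10x + 2y + 11z = 30, 3x = 12, 126x + 84y - 84z = 1176 (e.g. by elimination or Cramer's rule, determinant = 3276) gives (4, 6, -2).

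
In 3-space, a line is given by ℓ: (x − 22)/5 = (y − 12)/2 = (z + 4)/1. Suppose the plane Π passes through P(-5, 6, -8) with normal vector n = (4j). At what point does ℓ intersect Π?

ℓ has direction (5, 2, 1) through (22, 12, -4).
Π: n·r = n·P gives 4y = 24.
Substitute r = (22, 12, -4) + t(5, 2, 1) into the plane: 48 + 8t = 24, so t = -3.
Intersection: (22, 12, -4) + (-3)·(5, 2, 1) = (7, 6, -7).

(7, 6, -7)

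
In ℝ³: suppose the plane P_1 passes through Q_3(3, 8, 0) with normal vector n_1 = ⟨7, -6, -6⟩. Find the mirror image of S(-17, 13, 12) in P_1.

(11, -11, -12)

P_1: n_1·r = n_1·Q_3 gives 7x - 6y - 6z = -27.
λ = (n·S − d)/|n|² = (-269 − (-27))/121 = -2.
Reflection = S − 2λn = (-17, 13, 12) − (-4)·(7, -6, -6) = (11, -11, -12).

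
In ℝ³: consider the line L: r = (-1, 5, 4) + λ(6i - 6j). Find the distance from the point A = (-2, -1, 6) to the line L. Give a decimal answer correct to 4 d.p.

5.3385

Taking (-1, 5, 4) on L with direction v = (6, -6, 0): w = A − (-1, 5, 4) = (-1, -6, 2), and w × v = (12, 12, 42).
Distance = |w × v| / |v| = √2052 / √72 ≈ 5.3385.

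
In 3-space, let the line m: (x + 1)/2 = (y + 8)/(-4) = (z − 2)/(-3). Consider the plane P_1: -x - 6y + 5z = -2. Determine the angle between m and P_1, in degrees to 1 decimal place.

m has direction (2, -4, -3) through (-1, -8, 2).
sin θ = |n·v| / (|n||v|) = |7| / (√62 · √29) = 0.16508.
θ ≈ 9.5°.

9.5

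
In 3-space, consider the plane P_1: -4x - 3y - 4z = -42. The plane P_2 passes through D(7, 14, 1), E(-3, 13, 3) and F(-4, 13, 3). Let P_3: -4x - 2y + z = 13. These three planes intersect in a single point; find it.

(-6, 10, 9)

DE = (-10, -1, 2), DF = (-11, -1, 2); a normal to P_2 is DE × DF = (0, -2, -1).
Using D: P_2 has equation -2y - z = -29.
Solving the 3×3 linear system -4x - 3y - 4z = -42, -2y - z = -29, -4x - 2y + z = 13 (e.g. by elimination or Cramer's rule, determinant = 36) gives (-6, 10, 9).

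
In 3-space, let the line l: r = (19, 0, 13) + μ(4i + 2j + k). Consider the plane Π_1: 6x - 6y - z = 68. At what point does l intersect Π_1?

Substitute r = (19, 0, 13) + t(4, 2, 1) into the plane: 101 + 11t = 68, so t = -3.
Intersection: (19, 0, 13) + (-3)·(4, 2, 1) = (7, -6, 10).

(7, -6, 10)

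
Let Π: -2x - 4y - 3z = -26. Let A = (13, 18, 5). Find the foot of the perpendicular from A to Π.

(7, 6, -4)

Foot = A − λn with λ = (n·A − d)/|n|² = (-113 − (-26))/29 = -3.
Foot = (13, 18, 5) − (-3)·(-2, -4, -3) = (7, 6, -4).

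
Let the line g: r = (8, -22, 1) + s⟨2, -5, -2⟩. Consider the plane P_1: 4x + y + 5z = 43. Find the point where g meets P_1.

(0, -2, 9)

Substitute r = (8, -22, 1) + t(2, -5, -2) into the plane: 15 + (-7)t = 43, so t = -4.
Intersection: (8, -22, 1) + (-4)·(2, -5, -2) = (0, -2, 9).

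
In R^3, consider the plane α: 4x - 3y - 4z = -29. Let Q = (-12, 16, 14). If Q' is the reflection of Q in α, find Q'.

(12, -2, -10)

λ = (n·Q − d)/|n|² = (-152 − (-29))/41 = -3.
Reflection = Q − 2λn = (-12, 16, 14) − (-6)·(4, -3, -4) = (12, -2, -10).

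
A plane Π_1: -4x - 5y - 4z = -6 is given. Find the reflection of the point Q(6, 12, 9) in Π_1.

λ = (n·Q − d)/|n|² = (-120 − (-6))/57 = -2.
Reflection = Q − 2λn = (6, 12, 9) − (-4)·(-4, -5, -4) = (-10, -8, -7).

(-10, -8, -7)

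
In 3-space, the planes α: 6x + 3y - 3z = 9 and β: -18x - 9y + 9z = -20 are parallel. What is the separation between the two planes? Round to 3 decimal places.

0.318

Rescale β by 1/(-3): 6x + 3y - 3z = 20/3. Then distance = |9 − (20/3)| / √54 ≈ 0.318.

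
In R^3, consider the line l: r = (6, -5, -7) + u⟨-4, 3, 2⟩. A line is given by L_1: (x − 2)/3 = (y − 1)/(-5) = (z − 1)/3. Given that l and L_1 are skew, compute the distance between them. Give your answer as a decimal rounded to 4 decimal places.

4.2268

L_1 has direction (3, -5, 3) through (2, 1, 1).
Common perpendicular direction n = (-4, 3, 2) × (3, -5, 3) = (19, 18, 11).
With w = (2, 1, 1) − (6, -5, -7) = (-4, 6, 8), w · n = 120.
Distance = |w · n| / |n| = |120| / √806 ≈ 4.2268.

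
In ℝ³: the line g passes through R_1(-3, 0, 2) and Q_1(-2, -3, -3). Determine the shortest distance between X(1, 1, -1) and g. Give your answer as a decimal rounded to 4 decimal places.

4.3227

A direction vector for g is Q_1 − R_1 = (1, -3, -5).
Taking (-3, 0, 2) on g with direction v = (1, -3, -5): w = X − (-3, 0, 2) = (4, 1, -3), and w × v = (-14, 17, -13).
Distance = |w × v| / |v| = √654 / √35 ≈ 4.3227.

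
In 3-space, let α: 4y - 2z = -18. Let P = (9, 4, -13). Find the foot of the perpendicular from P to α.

Foot = P − λn with λ = (n·P − d)/|n|² = (42 − (-18))/20 = 3.
Foot = (9, 4, -13) − 3·(0, 4, -2) = (9, -8, -7).

(9, -8, -7)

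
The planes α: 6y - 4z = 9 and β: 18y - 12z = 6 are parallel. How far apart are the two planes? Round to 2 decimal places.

0.97

Rescale β by 1/3: 6y - 4z = 2. Then distance = |9 − 2| / √52 ≈ 0.97.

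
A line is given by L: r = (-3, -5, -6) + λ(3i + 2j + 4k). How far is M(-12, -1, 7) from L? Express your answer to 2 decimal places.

15.11

Taking (-3, -5, -6) on L with direction v = (3, 2, 4): w = M − (-3, -5, -6) = (-9, 4, 13), and w × v = (-10, 75, -30).
Distance = |w × v| / |v| = √6625 / √29 ≈ 15.11.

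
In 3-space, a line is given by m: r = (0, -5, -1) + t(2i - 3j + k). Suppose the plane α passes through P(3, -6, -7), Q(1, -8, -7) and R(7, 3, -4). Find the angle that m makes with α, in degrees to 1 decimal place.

54.6

PQ = (-2, -2, 0), PR = (4, 9, 3); a normal to α is PQ × PR = (-6, 6, -10).
Using P: α has equation -6x + 6y - 10z = 16.
sin θ = |n·v| / (|n||v|) = |-40| / (√172 · √14) = 0.81514.
θ ≈ 54.6°.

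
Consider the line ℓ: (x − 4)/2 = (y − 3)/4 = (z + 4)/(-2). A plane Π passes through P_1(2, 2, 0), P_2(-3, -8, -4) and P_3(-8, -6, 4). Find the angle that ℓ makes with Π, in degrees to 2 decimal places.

ℓ has direction (2, 4, -2) through (4, 3, -4).
P_1P_2 = (-5, -10, -4), P_1P_3 = (-10, -8, 4); a normal to Π is P_1P_2 × P_1P_3 = (-72, 60, -60).
Using P_1: Π has equation -72x + 60y - 60z = -24.
sin θ = |n·v| / (|n||v|) = |216| / (√12384 · √24) = 0.39620.
θ ≈ 23.34°.

23.34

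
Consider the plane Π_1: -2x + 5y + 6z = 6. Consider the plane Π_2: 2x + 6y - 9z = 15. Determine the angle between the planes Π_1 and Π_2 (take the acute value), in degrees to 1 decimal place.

cos θ = |n₁·n₂| / (|n₁||n₂|) = |-28| / (√65 · √121).
θ = arccos(0.31572) ≈ 71.6°.

71.6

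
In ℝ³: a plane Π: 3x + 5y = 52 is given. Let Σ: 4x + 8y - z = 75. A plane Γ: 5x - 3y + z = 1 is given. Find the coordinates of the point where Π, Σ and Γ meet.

Solving the 3×3 linear system 3x + 5y = 52, 4x + 8y - z = 75, 5x - 3y + z = 1 (e.g. by elimination or Cramer's rule, determinant = -30) gives (4, 8, 5).

(4, 8, 5)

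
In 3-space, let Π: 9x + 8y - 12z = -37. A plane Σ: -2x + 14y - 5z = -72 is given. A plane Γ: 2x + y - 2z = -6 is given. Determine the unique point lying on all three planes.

Solving the 3×3 linear system 9x + 8y - 12z = -37, -2x + 14y - 5z = -72, 2x + y - 2z = -6 (e.g. by elimination or Cramer's rule, determinant = 41) gives (-5, -8, -6).

(-5, -8, -6)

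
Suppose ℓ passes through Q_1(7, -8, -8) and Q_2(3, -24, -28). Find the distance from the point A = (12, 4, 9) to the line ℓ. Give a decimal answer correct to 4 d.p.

A direction vector for ℓ is Q_2 − Q_1 = (-4, -16, -20).
Taking (7, -8, -8) on ℓ with direction v = (-4, -16, -20): w = A − (7, -8, -8) = (5, 12, 17), and w × v = (32, 32, -32).
Distance = |w × v| / |v| = √3072 / √672 ≈ 2.1381.

2.1381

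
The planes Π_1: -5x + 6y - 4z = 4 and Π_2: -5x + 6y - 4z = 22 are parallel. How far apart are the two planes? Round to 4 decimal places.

Same normal n = (-5, 6, -4) with |n| = √77; distance = |4 − 22| / |n| = 18/√77 ≈ 2.0513.

2.0513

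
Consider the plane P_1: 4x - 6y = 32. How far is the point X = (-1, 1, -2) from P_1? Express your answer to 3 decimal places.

n·X − d = (4)·(-1) + (-6)·(1) + (0)·(-2) − 32 = -42; |n| = √52.
Distance = |-42| / √52 = 42/√52 ≈ 5.824.

5.824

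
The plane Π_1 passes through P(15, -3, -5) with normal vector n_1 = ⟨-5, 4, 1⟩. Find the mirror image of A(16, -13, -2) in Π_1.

Π_1: n_1·r = n_1·P gives -5x + 4y + z = -92.
λ = (n·A − d)/|n|² = (-134 − (-92))/42 = -1.
Reflection = A − 2λn = (16, -13, -2) − (-2)·(-5, 4, 1) = (6, -5, 0).

(6, -5, 0)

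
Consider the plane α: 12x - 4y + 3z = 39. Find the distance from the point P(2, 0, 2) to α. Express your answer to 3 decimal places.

n·P − d = (12)·(2) + (-4)·(0) + (3)·(2) − 39 = -9; |n| = √169.
Distance = |-9| / √169 = 9/√169 ≈ 0.692.

0.692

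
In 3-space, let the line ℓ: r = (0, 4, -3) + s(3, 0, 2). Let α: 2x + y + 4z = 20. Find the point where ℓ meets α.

(6, 4, 1)

Substitute r = (0, 4, -3) + t(3, 0, 2) into the plane: -8 + 14t = 20, so t = 2.
Intersection: (0, 4, -3) + 2·(3, 0, 2) = (6, 4, 1).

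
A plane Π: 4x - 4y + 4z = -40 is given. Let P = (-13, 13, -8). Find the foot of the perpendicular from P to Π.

Foot = P − λn with λ = (n·P − d)/|n|² = (-136 − (-40))/48 = -2.
Foot = (-13, 13, -8) − (-2)·(4, -4, 4) = (-5, 5, 0).

(-5, 5, 0)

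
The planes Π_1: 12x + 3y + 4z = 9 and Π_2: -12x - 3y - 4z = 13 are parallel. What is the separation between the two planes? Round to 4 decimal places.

1.6923

Rescale Π_2 by 1/(-1): 12x + 3y + 4z = -13. Then distance = |9 − (-13)| / √169 ≈ 1.6923.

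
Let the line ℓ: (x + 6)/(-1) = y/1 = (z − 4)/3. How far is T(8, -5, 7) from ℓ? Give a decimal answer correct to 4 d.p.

14.8630

ℓ has direction (-1, 1, 3) through (-6, 0, 4).
Taking (-6, 0, 4) on ℓ with direction v = (-1, 1, 3): w = T − (-6, 0, 4) = (14, -5, 3), and w × v = (-18, -45, 9).
Distance = |w × v| / |v| = √2430 / √11 ≈ 14.8630.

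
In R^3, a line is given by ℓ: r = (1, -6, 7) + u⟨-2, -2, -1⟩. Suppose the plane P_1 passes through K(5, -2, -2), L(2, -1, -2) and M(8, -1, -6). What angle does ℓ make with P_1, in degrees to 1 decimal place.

64.8

KL = (-3, 1, 0), KM = (3, 1, -4); a normal to P_1 is KL × KM = (-4, -12, -6).
Using K: P_1 has equation -4x - 12y - 6z = 16.
sin θ = |n·v| / (|n||v|) = |38| / (√196 · √9) = 0.90476.
θ ≈ 64.8°.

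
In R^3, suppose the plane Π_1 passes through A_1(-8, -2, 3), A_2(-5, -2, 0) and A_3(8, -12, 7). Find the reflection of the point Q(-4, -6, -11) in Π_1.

A_1A_2 = (3, 0, -3), A_1A_3 = (16, -10, 4); a normal to Π_1 is A_1A_2 × A_1A_3 = (-30, -60, -30).
Using A_1: Π_1 has equation -30x - 60y - 30z = 270.
λ = (n·Q − d)/|n|² = (810 − 270)/5400 = 1/10.
Reflection = Q − 2λn = (-4, -6, -11) − (1/5)·(-30, -60, -30) = (2, 6, -5).

(2, 6, -5)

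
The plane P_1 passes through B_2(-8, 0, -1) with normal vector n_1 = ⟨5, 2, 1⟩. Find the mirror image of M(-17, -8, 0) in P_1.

(3, 0, 4)

P_1: n_1·r = n_1·B_2 gives 5x + 2y + z = -41.
λ = (n·M − d)/|n|² = (-101 − (-41))/30 = -2.
Reflection = M − 2λn = (-17, -8, 0) − (-4)·(5, 2, 1) = (3, 0, 4).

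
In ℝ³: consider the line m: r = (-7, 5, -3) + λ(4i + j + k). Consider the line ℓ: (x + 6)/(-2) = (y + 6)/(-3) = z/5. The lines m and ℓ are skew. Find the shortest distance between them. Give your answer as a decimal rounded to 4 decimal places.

ℓ has direction (-2, -3, 5) through (-6, -6, 0).
Common perpendicular direction n = (4, 1, 1) × (-2, -3, 5) = (8, -22, -10).
With w = (-6, -6, 0) − (-7, 5, -3) = (1, -11, 3), w · n = 220.
Distance = |w · n| / |n| = |220| / √648 ≈ 8.6424.

8.6424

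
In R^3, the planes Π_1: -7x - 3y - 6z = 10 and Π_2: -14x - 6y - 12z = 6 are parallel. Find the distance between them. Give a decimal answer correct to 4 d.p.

Rescale Π_2 by 1/2: -7x - 3y - 6z = 3. Then distance = |10 − 3| / √94 ≈ 0.7220.

0.7220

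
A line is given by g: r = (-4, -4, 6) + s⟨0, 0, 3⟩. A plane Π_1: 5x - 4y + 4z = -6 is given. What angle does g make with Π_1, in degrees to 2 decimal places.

31.99

sin θ = |n·v| / (|n||v|) = |12| / (√57 · √9) = 0.52981.
θ ≈ 31.99°.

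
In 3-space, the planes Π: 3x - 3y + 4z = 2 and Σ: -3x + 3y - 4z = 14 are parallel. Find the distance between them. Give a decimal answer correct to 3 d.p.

Rescale Σ by 1/(-1): 3x - 3y + 4z = -14. Then distance = |2 − (-14)| / √34 ≈ 2.744.

2.744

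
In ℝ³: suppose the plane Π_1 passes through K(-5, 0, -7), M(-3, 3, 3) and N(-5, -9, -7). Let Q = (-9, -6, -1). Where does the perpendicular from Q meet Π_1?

(-4, -6, -2)

KM = (2, 3, 10), KN = (0, -9, 0); a normal to Π_1 is KM × KN = (90, 0, -18).
Using K: Π_1 has equation 90x - 18z = -324.
Foot = Q − λn with λ = (n·Q − d)/|n|² = (-792 − (-324))/8424 = -1/18.
Foot = (-9, -6, -1) − (-1/18)·(90, 0, -18) = (-4, -6, -2).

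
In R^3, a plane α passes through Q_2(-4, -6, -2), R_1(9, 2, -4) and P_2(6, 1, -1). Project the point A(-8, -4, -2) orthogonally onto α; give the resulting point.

Q_2R_1 = (13, 8, -2), Q_2P_2 = (10, 7, 1); a normal to α is Q_2R_1 × Q_2P_2 = (22, -33, 11).
Using Q_2: α has equation 22x - 33y + 11z = 88.
Foot = A − λn with λ = (n·A − d)/|n|² = (-66 − 88)/1694 = -1/11.
Foot = (-8, -4, -2) − (-1/11)·(22, -33, 11) = (-6, -7, -1).

(-6, -7, -1)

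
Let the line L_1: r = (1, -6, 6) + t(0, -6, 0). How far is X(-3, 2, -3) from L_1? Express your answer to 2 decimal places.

9.85

Taking (1, -6, 6) on L_1 with direction v = (0, -6, 0): w = X − (1, -6, 6) = (-4, 8, -9), and w × v = (-54, 0, 24).
Distance = |w × v| / |v| = √3492 / √36 ≈ 9.85.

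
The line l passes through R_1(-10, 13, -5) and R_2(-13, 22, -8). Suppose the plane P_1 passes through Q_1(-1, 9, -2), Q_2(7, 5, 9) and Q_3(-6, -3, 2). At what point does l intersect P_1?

(-6, 1, -1)

A direction vector for l is R_2 − R_1 = (-3, 9, -3).
Q_1Q_2 = (8, -4, 11), Q_1Q_3 = (-5, -12, 4); a normal to P_1 is Q_1Q_2 × Q_1Q_3 = (116, -87, -116).
Using Q_1: P_1 has equation 116x - 87y - 116z = -667.
Substitute r = (-10, 13, -5) + t(-3, 9, -3) into the plane: -1711 + (-783)t = -667, so t = -4/3.
Intersection: (-10, 13, -5) + (-4/3)·(-3, 9, -3) = (-6, 1, -1).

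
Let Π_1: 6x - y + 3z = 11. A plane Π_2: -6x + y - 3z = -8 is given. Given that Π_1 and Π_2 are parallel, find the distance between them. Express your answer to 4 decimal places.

Rescale Π_2 by 1/(-1): 6x - y + 3z = 8. Then distance = |11 − 8| / √46 ≈ 0.4423.

0.4423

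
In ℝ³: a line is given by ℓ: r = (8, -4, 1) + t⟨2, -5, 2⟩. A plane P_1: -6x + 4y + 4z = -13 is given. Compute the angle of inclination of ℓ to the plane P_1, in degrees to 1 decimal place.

30.4

sin θ = |n·v| / (|n||v|) = |-24| / (√68 · √33) = 0.50664.
θ ≈ 30.4°.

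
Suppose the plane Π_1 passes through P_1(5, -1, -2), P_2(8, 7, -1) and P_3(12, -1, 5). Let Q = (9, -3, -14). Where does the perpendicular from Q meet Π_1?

(1, -1, -6)

P_1P_2 = (3, 8, 1), P_1P_3 = (7, 0, 7); a normal to Π_1 is P_1P_2 × P_1P_3 = (56, -14, -56).
Using P_1: Π_1 has equation 56x - 14y - 56z = 406.
Foot = Q − λn with λ = (n·Q − d)/|n|² = (1330 − 406)/6468 = 1/7.
Foot = (9, -3, -14) − (1/7)·(56, -14, -56) = (1, -1, -6).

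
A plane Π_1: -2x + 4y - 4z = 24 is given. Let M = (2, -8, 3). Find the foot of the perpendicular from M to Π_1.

Foot = M − λn with λ = (n·M − d)/|n|² = (-48 − 24)/36 = -2.
Foot = (2, -8, 3) − (-2)·(-2, 4, -4) = (-2, 0, -5).

(-2, 0, -5)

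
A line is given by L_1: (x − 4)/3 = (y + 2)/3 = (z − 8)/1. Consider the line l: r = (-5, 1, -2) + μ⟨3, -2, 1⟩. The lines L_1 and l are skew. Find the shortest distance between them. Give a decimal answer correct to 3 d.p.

L_1 has direction (3, 3, 1) through (4, -2, 8).
Common perpendicular direction n = (3, 3, 1) × (3, -2, 1) = (5, 0, -15).
With w = (-5, 1, -2) − (4, -2, 8) = (-9, 3, -10), w · n = 105.
Distance = |w · n| / |n| = |105| / √250 ≈ 6.641.

6.641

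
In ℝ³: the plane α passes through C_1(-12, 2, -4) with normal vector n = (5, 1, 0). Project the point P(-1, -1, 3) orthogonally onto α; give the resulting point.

α: n·r = n·C_1 gives 5x + y = -58.
Foot = P − λn with λ = (n·P − d)/|n|² = (-6 − (-58))/26 = 2.
Foot = (-1, -1, 3) − 2·(5, 1, 0) = (-11, -3, 3).

(-11, -3, 3)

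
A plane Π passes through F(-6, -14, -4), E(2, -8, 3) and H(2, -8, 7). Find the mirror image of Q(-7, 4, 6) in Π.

(11, -20, 6)

FE = (8, 6, 7), FH = (8, 6, 11); a normal to Π is FE × FH = (24, -32, 0).
Using F: Π has equation 24x - 32y = 304.
λ = (n·Q − d)/|n|² = (-296 − 304)/1600 = -3/8.
Reflection = Q − 2λn = (-7, 4, 6) − (-3/4)·(24, -32, 0) = (11, -20, 6).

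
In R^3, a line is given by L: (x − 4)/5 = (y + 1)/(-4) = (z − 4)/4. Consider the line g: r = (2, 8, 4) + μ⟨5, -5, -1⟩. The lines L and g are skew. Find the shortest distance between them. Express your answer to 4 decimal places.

5.0551

L has direction (5, -4, 4) through (4, -1, 4).
Common perpendicular direction n = (5, -4, 4) × (5, -5, -1) = (24, 25, -5).
With w = (2, 8, 4) − (4, -1, 4) = (-2, 9, 0), w · n = 177.
Distance = |w · n| / |n| = |177| / √1226 ≈ 5.0551.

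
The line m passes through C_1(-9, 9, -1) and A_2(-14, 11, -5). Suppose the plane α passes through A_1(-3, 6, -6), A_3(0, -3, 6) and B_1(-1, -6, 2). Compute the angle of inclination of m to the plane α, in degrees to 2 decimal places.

A direction vector for m is A_2 − C_1 = (-5, 2, -4).
A_1A_3 = (3, -9, 12), A_1B_1 = (2, -12, 8); a normal to α is A_1A_3 × A_1B_1 = (72, 0, -18).
Using A_1: α has equation 72x - 18z = -108.
sin θ = |n·v| / (|n||v|) = |-288| / (√5508 · √45) = 0.57848.
θ ≈ 35.34°.

35.34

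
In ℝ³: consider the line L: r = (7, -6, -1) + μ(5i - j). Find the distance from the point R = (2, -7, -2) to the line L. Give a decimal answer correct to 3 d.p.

2.201

Taking (7, -6, -1) on L with direction v = (5, -1, 0): w = R − (7, -6, -1) = (-5, -1, -1), and w × v = (-1, -5, 10).
Distance = |w × v| / |v| = √126 / √26 ≈ 2.201.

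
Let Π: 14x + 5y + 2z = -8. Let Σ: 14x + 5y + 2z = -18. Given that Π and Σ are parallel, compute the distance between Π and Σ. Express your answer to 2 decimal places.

Same normal n = (14, 5, 2) with |n| = √225; distance = |-8 − (-18)| / |n| = 10/√225 ≈ 0.67.

0.67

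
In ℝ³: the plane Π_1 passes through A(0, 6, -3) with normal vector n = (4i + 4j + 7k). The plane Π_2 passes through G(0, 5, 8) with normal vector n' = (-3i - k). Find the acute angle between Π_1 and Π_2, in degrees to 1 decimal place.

Π_1: n·r = n·A gives 4x + 4y + 7z = 3.
Π_2: n'·r = n'·G gives -3x - z = -8.
cos θ = |n₁·n₂| / (|n₁||n₂|) = |-19| / (√81 · √10).
θ = arccos(0.66759) ≈ 48.1°.

48.1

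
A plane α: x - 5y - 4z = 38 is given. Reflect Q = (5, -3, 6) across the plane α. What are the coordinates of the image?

λ = (n·Q − d)/|n|² = (-4 − 38)/42 = -1.
Reflection = Q − 2λn = (5, -3, 6) − (-2)·(1, -5, -4) = (7, -13, -2).

(7, -13, -2)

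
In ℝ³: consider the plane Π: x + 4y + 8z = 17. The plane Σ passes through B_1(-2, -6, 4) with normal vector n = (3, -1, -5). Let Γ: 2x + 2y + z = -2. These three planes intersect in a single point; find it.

Σ: n·r = n·B_1 gives 3x - y - 5z = -20.
Solving the 3×3 linear system x + 4y + 8z = 17, 3x - y - 5z = -20, 2x + 2y + z = -2 (e.g. by elimination or Cramer's rule, determinant = 21) gives (-3, 1, 2).

(-3, 1, 2)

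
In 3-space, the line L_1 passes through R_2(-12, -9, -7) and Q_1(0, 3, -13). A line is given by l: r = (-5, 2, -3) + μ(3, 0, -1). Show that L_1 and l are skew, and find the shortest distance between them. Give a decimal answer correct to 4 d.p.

7.6525

A direction vector for L_1 is Q_1 − R_2 = (12, 12, -6).
Common perpendicular direction n = (12, 12, -6) × (3, 0, -1) = (-12, -6, -36).
With w = (-5, 2, -3) − (-12, -9, -7) = (7, 11, 4), w · n = -294.
Since n ≠ 0 the lines are not parallel, and w · n = -294 ≠ 0 so they do not intersect; hence they are skew.
Distance = |w · n| / |n| = |-294| / √1476 ≈ 7.6525.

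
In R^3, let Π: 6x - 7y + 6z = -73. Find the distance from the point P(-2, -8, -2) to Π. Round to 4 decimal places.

n·P − d = (6)·(-2) + (-7)·(-8) + (6)·(-2) − (-73) = 105; |n| = √121.
Distance = |105| / √121 = 105/√121 ≈ 9.5455.

9.5455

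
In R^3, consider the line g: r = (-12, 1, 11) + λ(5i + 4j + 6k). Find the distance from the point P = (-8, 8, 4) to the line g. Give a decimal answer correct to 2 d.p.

10.66

Taking (-12, 1, 11) on g with direction v = (5, 4, 6): w = P − (-12, 1, 11) = (4, 7, -7), and w × v = (70, -59, -19).
Distance = |w × v| / |v| = √8742 / √77 ≈ 10.66.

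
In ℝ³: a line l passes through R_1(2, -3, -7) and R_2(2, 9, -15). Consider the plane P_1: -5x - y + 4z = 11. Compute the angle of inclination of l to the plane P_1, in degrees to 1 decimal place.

A direction vector for l is R_2 − R_1 = (0, 12, -8).
sin θ = |n·v| / (|n||v|) = |-44| / (√42 · √208) = 0.47076.
θ ≈ 28.1°.

28.1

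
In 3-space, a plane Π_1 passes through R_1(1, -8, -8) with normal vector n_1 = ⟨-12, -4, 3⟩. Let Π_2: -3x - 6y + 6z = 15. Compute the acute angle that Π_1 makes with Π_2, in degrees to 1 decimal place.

Π_1: n_1·r = n_1·R_1 gives -12x - 4y + 3z = -4.
cos θ = |n₁·n₂| / (|n₁||n₂|) = |78| / (√169 · √81).
θ = arccos(0.66667) ≈ 48.2°.

48.2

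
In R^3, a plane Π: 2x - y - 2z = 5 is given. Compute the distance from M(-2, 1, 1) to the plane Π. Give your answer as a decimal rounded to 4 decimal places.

n·M − d = (2)·(-2) + (-1)·(1) + (-2)·(1) − 5 = -12; |n| = √9.
Distance = |-12| / √9 = 12/√9 ≈ 4.0000.

4.0000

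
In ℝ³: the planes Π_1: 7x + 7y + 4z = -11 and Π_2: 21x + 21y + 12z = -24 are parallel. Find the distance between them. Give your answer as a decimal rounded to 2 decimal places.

Rescale Π_2 by 1/3: 7x + 7y + 4z = -8. Then distance = |-11 − (-8)| / √114 ≈ 0.28.

0.28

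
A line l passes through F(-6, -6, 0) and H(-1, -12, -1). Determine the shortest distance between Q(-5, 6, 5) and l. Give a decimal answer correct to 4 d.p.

9.2945

A direction vector for l is H − F = (5, -6, -1).
Taking (-6, -6, 0) on l with direction v = (5, -6, -1): w = Q − (-6, -6, 0) = (1, 12, 5), and w × v = (18, 26, -66).
Distance = |w × v| / |v| = √5356 / √62 ≈ 9.2945.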